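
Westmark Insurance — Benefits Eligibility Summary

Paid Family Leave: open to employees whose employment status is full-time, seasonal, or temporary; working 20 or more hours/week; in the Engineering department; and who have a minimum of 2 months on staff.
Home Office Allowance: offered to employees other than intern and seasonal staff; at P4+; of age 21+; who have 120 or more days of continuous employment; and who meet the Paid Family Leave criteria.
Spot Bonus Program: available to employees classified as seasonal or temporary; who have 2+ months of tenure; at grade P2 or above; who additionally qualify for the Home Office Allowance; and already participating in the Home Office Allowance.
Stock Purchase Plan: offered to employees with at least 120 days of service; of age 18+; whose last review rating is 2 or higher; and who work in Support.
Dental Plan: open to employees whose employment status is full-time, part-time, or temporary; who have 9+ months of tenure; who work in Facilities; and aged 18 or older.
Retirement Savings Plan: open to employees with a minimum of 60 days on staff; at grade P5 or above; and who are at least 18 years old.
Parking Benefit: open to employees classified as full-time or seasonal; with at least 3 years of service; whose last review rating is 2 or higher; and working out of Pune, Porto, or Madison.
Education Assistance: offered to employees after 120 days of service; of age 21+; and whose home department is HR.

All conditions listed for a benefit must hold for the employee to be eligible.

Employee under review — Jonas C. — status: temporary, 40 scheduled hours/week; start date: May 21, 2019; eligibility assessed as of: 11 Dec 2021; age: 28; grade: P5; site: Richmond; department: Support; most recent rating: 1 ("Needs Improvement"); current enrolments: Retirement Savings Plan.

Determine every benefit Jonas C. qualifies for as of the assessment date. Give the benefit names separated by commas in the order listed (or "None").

Service from May 21, 2019 to 11 Dec 2021: 935 days.
Paid Family Leave — status temporary ✓; 40 hrs/wk ≥ 20 ✓; dept Support ✗ → not eligible.
Home Office Allowance — status temporary ✓ (not excluded); grade P5 ≥ P4 ✓; age 28 ≥ 21 ✓; service 935 days ≥ 120 days ✓; not eligible for Paid Family Leave ✗ → not eligible.
Spot Bonus Program — status temporary ✓; service 935 days ≥ 2 months (≈60 days) ✓; grade P5 ≥ P2 ✓; not eligible for Home Office Allowance ✗ → not eligible.
Stock Purchase Plan — service 935 days ≥ 120 days ✓; age 28 ≥ 18 ✓; rating 1 < 2 ✗ → not eligible.
Dental Plan — status temporary ✓; service 935 days ≥ 9 months (≈270 days) ✓; dept Support ✗ → not eligible.
Retirement Savings Plan — service 935 days ≥ 60 days ✓; grade P5 ≥ P5 ✓; age 28 ≥ 18 ✓ → eligible.
Parking Benefit — status temporary ✗ (requires full-time or seasonal) → not eligible.
Education Assistance — service 935 days ≥ 120 days ✓; age 28 ≥ 21 ✓; dept Support ✗ → not eligible.

Retirement Savings Plan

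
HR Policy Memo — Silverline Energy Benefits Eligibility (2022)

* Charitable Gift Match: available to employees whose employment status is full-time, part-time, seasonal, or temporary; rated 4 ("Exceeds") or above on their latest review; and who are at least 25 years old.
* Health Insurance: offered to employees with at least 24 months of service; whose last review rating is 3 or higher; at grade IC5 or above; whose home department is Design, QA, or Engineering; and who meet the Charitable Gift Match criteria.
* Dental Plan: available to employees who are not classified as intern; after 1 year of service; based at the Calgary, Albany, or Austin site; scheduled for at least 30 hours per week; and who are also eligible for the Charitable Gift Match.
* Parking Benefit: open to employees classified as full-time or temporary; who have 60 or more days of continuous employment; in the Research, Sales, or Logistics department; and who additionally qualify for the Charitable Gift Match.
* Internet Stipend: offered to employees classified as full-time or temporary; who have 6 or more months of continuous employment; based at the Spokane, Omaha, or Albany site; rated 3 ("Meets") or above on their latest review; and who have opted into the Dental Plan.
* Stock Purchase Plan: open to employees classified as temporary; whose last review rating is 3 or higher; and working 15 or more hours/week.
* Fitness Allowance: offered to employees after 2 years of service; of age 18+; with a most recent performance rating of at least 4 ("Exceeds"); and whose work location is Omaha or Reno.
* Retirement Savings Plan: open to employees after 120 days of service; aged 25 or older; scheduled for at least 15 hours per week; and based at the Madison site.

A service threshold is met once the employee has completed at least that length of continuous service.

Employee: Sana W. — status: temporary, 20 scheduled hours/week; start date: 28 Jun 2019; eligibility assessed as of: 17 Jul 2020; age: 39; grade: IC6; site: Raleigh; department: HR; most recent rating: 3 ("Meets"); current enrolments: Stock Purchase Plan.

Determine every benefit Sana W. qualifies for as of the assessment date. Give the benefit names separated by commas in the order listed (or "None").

Stock Purchase Plan

Service from 28 Jun 2019 to 17 Jul 2020: 385 days.
Charitable Gift Match — status temporary ✓; rating 3 < 4 ✗ → not eligible.
Health Insurance — service 385 days < 24 months (≈720 days) ✗ → not eligible.
Dental Plan — status temporary ✓ (not excluded); service 385 days ≥ 1 year (≈365 days) ✓; site Raleigh ✗ (not Calgary, Albany, or Austin) → not eligible.
Parking Benefit — status temporary ✓; service 385 days ≥ 60 days ✓; dept HR ✗ → not eligible.
Internet Stipend — status temporary ✓; service 385 days ≥ 6 months (≈180 days) ✓; site Raleigh ✗ (not Spokane, Omaha, or Albany) → not eligible.
Stock Purchase Plan — status temporary ✓; rating 3 ≥ 3 ✓; 20 hrs/wk ≥ 15 ✓ → eligible.
Fitness Allowance — service 385 days < 2 years (≈730 days) ✗ → not eligible.
Retirement Savings Plan — service 385 days ≥ 120 days ✓; age 39 ≥ 25 ✓; 20 hrs/wk ≥ 15 ✓; site Raleigh ✗ (not Madison) → not eligible.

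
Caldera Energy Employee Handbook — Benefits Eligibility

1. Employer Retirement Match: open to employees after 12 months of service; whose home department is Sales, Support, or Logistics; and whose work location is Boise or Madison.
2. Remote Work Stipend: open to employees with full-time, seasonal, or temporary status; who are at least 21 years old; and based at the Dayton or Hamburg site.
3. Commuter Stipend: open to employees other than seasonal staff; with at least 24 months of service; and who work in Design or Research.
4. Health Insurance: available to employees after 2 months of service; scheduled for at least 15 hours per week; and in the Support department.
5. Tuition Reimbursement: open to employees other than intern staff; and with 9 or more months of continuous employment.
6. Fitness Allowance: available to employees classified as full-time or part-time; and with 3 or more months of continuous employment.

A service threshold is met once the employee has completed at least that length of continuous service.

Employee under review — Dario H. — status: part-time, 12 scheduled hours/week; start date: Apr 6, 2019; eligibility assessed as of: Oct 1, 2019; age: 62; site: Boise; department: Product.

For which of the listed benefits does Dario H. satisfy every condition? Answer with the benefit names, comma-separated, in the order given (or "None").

Fitness Allowance

Service from Apr 6, 2019 to Oct 1, 2019: 178 days.
Employer Retirement Match — service 178 days < 12 months (≈360 days) ✗ → not eligible.
Remote Work Stipend — status part-time ✗ (requires full-time, seasonal, or temporary) → not eligible.
Commuter Stipend — status part-time ✓ (not excluded); service 178 days < 24 months (≈720 days) ✗ → not eligible.
Health Insurance — service 178 days ≥ 2 months (≈60 days) ✓; 12 hrs/wk < 15 ✗ → not eligible.
Tuition Reimbursement — status part-time ✓ (not excluded); service 178 days < 9 months (≈270 days) ✗ → not eligible.
Fitness Allowance — status part-time ✓; service 178 days ≥ 3 months (≈90 days) ✓ → eligible.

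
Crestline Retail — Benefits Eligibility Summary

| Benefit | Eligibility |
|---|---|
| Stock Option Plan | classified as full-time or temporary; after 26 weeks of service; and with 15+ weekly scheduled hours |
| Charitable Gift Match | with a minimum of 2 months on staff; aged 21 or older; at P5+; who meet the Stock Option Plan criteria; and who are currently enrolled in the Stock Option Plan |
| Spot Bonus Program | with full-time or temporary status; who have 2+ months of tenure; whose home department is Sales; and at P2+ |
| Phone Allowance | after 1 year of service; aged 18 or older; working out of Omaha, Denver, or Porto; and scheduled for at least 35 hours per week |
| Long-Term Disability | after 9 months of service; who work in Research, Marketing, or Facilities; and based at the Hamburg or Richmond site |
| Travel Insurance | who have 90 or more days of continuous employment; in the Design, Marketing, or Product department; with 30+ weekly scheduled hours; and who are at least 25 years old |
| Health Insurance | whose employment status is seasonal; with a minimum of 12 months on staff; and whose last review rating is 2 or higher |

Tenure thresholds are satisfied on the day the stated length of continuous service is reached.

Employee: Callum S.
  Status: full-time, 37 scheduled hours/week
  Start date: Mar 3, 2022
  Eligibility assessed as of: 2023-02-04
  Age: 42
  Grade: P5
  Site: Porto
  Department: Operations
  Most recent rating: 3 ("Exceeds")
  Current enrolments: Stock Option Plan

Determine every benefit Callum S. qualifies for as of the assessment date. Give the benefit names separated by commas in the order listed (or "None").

Stock Option Plan, Charitable Gift Match

Service from Mar 3, 2022 to 2023-02-04: 338 days.
Stock Option Plan — status full-time ✓; service 338 days ≥ 26 weeks (≈182 days) ✓; 37 hrs/wk ≥ 15 ✓ → eligible.
Charitable Gift Match — service 338 days ≥ 2 months (≈60 days) ✓; age 42 ≥ 21 ✓; grade P5 ≥ P5 ✓; eligible for Stock Option Plan ✓; enrolled in Stock Option Plan ✓ → eligible.
Spot Bonus Program — status full-time ✓; service 338 days ≥ 2 months (≈60 days) ✓; dept Operations ✗ → not eligible.
Phone Allowance — service 338 days < 1 year (≈365 days) ✗ → not eligible.
Long-Term Disability — service 338 days ≥ 9 months (≈270 days) ✓; dept Operations ✗ → not eligible.
Travel Insurance — service 338 days ≥ 90 days ✓; dept Operations ✗ → not eligible.
Health Insurance — status full-time ✗ (requires seasonal) → not eligible.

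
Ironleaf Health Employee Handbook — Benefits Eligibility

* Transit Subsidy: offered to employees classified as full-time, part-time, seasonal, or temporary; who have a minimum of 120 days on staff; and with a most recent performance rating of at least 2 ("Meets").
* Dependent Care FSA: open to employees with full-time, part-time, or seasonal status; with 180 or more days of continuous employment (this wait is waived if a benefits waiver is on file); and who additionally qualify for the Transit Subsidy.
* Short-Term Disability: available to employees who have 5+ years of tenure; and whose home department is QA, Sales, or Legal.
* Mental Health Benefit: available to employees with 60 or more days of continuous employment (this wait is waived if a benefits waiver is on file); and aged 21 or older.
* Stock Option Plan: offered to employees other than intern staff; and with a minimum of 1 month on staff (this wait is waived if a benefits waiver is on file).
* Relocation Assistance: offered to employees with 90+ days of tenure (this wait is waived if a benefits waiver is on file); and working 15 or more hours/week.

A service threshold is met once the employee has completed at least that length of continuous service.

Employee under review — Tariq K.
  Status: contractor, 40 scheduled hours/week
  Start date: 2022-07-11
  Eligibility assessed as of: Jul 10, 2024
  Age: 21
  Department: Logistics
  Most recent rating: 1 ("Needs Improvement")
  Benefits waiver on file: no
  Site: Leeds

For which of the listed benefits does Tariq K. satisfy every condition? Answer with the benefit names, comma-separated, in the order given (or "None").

Service from 2022-07-11 to Jul 10, 2024: 730 days.
Transit Subsidy — status contractor ✗ (requires full-time, part-time, seasonal, or temporary) → not eligible.
Dependent Care FSA — status contractor ✗ (requires full-time, part-time, or seasonal) → not eligible.
Short-Term Disability — service 730 days < 5 years (≈1825 days) ✗ → not eligible.
Mental Health Benefit — no waiver, service 730 days ≥ 60 days ✓; age 21 ≥ 21 ✓ → eligible.
Stock Option Plan — status contractor ✓ (not excluded); no waiver, service 730 days ≥ 1 month (≈30 days) ✓ → eligible.
Relocation Assistance — no waiver, service 730 days ≥ 90 days ✓; 40 hrs/wk ≥ 15 ✓ → eligible.

Mental Health Benefit, Stock Option Plan, Relocation Assistance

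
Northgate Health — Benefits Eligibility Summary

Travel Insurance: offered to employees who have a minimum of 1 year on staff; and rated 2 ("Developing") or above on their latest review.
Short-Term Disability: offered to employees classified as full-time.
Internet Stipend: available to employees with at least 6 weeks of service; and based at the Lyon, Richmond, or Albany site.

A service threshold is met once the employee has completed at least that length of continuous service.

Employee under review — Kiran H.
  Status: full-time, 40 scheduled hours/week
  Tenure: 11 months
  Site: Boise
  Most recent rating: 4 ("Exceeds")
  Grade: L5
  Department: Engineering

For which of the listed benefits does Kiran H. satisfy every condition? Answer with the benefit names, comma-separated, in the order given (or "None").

Travel Insurance — service 11 months < 1 year (≈365 days) ✗ → not eligible.
Short-Term Disability — status full-time ✓ → eligible.
Internet Stipend — service 11 months ≥ 6 weeks (≈42 days) ✓; site Boise ✗ (not Lyon, Richmond, or Albany) → not eligible.

Short-Term Disability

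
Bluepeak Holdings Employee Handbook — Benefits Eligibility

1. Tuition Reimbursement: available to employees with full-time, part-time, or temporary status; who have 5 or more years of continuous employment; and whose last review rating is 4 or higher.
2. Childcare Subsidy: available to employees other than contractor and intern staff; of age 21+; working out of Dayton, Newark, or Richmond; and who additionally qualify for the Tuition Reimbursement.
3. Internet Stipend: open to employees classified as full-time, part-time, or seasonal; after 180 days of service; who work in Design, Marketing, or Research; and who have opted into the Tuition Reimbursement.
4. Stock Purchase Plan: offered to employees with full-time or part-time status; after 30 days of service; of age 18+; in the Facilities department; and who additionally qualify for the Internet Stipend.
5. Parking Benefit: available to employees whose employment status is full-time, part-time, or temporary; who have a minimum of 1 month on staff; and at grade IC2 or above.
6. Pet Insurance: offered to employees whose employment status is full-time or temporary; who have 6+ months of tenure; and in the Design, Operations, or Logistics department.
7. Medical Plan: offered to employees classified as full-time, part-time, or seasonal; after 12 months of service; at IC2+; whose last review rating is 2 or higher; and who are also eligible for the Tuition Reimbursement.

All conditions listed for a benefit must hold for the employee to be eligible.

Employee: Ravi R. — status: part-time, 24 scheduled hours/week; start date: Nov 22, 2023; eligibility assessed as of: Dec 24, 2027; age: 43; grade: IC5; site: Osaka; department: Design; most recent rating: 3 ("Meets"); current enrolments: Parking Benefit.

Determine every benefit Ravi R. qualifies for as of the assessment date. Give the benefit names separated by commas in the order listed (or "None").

Service from Nov 22, 2023 to Dec 24, 2027: 1493 days.
Tuition Reimbursement — status part-time ✓; service 1493 days < 5 years (≈1825 days) ✗ → not eligible.
Childcare Subsidy — status part-time ✓ (not excluded); age 43 ≥ 21 ✓; site Osaka ✗ (not Dayton, Newark, or Richmond) → not eligible.
Internet Stipend — status part-time ✓; service 1493 days ≥ 180 days ✓; dept Design ✓; not enrolled in Tuition Reimbursement ✗ → not eligible.
Stock Purchase Plan — status part-time ✓; service 1493 days ≥ 30 days ✓; age 43 ≥ 18 ✓; dept Design ✗ → not eligible.
Parking Benefit — status part-time ✓; service 1493 days ≥ 1 month (≈30 days) ✓; grade IC5 ≥ IC2 ✓ → eligible.
Pet Insurance — status part-time ✗ (requires full-time or temporary) → not eligible.
Medical Plan — status part-time ✓; service 1493 days ≥ 12 months (≈360 days) ✓; grade IC5 ≥ IC2 ✓; rating 3 ≥ 2 ✓; not eligible for Tuition Reimbursement ✗ → not eligible.

Parking Benefit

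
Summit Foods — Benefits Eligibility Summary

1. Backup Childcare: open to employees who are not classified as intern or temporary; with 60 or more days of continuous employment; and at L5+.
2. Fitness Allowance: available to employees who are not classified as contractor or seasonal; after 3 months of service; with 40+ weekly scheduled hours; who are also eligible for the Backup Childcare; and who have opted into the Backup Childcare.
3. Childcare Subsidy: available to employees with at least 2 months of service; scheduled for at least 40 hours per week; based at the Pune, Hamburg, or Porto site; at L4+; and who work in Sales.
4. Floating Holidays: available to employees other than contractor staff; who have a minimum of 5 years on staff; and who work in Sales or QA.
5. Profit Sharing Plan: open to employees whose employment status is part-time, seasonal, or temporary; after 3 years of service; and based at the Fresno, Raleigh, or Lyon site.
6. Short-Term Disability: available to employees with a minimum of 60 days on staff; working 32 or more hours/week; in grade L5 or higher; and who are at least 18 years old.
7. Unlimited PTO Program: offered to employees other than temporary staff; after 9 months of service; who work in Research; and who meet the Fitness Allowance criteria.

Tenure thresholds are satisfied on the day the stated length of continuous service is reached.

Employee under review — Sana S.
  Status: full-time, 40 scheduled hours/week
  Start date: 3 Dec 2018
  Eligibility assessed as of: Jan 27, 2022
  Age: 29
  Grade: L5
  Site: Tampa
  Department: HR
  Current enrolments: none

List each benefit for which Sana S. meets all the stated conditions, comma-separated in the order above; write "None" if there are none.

Service from 3 Dec 2018 to Jan 27, 2022: 1151 days.
Backup Childcare — status full-time ✓ (not excluded); service 1151 days ≥ 60 days ✓; grade L5 ≥ L5 ✓ → eligible.
Fitness Allowance — status full-time ✓ (not excluded); service 1151 days ≥ 3 months (≈90 days) ✓; 40 hrs/wk ≥ 40 ✓; eligible for Backup Childcare ✓; not enrolled in Backup Childcare ✗ → not eligible.
Childcare Subsidy — service 1151 days ≥ 2 months (≈60 days) ✓; 40 hrs/wk ≥ 40 ✓; site Tampa ✗ (not Pune, Hamburg, or Porto) → not eligible.
Floating Holidays — status full-time ✓ (not excluded); service 1151 days < 5 years (≈1825 days) ✗ → not eligible.
Profit Sharing Plan — status full-time ✗ (requires part-time, seasonal, or temporary) → not eligible.
Short-Term Disability — service 1151 days ≥ 60 days ✓; 40 hrs/wk ≥ 32 ✓; grade L5 ≥ L5 ✓; age 29 ≥ 18 ✓ → eligible.
Unlimited PTO Program — status full-time ✓ (not excluded); service 1151 days ≥ 9 months (≈270 days) ✓; dept HR ✗ → not eligible.

Backup Childcare, Short-Term Disability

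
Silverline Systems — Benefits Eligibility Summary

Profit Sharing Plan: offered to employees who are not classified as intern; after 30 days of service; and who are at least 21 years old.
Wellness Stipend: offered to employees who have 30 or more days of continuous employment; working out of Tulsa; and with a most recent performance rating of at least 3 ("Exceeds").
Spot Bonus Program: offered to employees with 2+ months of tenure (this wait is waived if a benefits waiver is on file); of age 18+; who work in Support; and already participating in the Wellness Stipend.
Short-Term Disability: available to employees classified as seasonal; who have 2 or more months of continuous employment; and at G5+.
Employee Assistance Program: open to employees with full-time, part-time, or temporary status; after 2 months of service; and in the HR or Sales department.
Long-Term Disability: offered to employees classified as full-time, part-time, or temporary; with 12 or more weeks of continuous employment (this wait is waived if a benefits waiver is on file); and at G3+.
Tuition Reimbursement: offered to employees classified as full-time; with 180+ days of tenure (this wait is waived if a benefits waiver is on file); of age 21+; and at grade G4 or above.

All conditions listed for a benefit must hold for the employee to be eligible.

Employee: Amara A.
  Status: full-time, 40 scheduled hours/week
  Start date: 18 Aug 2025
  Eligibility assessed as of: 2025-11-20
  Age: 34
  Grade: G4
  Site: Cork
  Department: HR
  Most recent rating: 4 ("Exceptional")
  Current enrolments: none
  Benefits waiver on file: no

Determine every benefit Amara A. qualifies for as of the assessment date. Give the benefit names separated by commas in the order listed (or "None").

Service from 18 Aug 2025 to 2025-11-20: 94 days.
Profit Sharing Plan — status full-time ✓ (not excluded); service 94 days ≥ 30 days ✓; age 34 ≥ 21 ✓ → eligible.
Wellness Stipend — service 94 days ≥ 30 days ✓; site Cork ✗ (not Tulsa) → not eligible.
Spot Bonus Program — no waiver, service 94 days ≥ 2 months (≈60 days) ✓; age 34 ≥ 18 ✓; dept HR ✗ → not eligible.
Short-Term Disability — status full-time ✗ (requires seasonal) → not eligible.
Employee Assistance Program — status full-time ✓; service 94 days ≥ 2 months (≈60 days) ✓; dept HR ✓ → eligible.
Long-Term Disability — status full-time ✓; no waiver, service 94 days ≥ 12 weeks (≈84 days) ✓; grade G4 ≥ G3 ✓ → eligible.
Tuition Reimbursement — status full-time ✓; no waiver, service 94 days < 180 days ✗ → not eligible.

Profit Sharing Plan, Employee Assistance Program, Long-Term Disability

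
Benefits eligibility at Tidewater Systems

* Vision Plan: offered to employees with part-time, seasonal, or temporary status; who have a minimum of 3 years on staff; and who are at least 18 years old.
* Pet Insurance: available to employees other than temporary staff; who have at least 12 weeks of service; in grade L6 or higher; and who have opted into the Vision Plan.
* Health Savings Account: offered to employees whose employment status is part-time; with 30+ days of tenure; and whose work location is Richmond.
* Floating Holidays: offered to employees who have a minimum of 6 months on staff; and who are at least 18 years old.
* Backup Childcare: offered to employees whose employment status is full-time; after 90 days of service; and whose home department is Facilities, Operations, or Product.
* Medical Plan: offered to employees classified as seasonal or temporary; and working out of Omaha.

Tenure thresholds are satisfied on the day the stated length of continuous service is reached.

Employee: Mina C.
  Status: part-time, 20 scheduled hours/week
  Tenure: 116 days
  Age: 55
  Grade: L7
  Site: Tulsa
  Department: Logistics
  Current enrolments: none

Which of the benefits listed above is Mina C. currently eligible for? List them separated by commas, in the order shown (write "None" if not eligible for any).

None

Vision Plan — status part-time ✓; service 116 days < 3 years (≈1095 days) ✗ → not eligible.
Pet Insurance — status part-time ✓ (not excluded); service 116 days ≥ 12 weeks (≈84 days) ✓; grade L7 ≥ L6 ✓; not enrolled in Vision Plan ✗ → not eligible.
Health Savings Account — status part-time ✓; service 116 days ≥ 30 days ✓; site Tulsa ✗ (not Richmond) → not eligible.
Floating Holidays — service 116 days < 6 months (≈180 days) ✗ → not eligible.
Backup Childcare — status part-time ✗ (requires full-time) → not eligible.
Medical Plan — status part-time ✗ (requires seasonal or temporary) → not eligible.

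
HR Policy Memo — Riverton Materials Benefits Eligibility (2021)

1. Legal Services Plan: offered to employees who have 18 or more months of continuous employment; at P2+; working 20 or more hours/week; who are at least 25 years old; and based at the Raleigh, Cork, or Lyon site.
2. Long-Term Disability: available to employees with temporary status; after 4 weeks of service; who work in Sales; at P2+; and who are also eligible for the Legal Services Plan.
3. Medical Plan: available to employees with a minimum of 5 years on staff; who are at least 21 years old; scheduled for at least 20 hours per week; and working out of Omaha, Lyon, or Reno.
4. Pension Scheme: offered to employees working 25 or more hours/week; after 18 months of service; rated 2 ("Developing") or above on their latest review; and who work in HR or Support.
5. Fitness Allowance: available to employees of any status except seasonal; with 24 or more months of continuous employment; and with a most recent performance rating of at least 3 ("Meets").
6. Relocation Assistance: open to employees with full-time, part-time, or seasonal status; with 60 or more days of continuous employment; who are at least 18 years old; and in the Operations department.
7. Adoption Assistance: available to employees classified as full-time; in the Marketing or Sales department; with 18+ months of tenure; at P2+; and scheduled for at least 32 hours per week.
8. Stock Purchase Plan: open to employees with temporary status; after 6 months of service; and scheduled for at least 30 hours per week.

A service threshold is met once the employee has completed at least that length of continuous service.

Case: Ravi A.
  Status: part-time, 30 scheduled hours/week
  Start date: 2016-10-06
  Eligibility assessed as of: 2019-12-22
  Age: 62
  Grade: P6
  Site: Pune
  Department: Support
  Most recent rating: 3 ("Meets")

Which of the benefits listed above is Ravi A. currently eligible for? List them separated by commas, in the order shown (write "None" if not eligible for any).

Service from 2016-10-06 to 2019-12-22: 1172 days.
Legal Services Plan — service 1172 days ≥ 18 months (≈540 days) ✓; grade P6 ≥ P2 ✓; 30 hrs/wk ≥ 20 ✓; age 62 ≥ 25 ✓; site Pune ✗ (not Raleigh, Cork, or Lyon) → not eligible.
Long-Term Disability — status part-time ✗ (requires temporary) → not eligible.
Medical Plan — service 1172 days < 5 years (≈1825 days) ✗ → not eligible.
Pension Scheme — 30 hrs/wk ≥ 25 ✓; service 1172 days ≥ 18 months (≈540 days) ✓; rating 3 ≥ 2 ✓; dept Support ✓ → eligible.
Fitness Allowance — status part-time ✓ (not excluded); service 1172 days ≥ 24 months (≈720 days) ✓; rating 3 ≥ 3 ✓ → eligible.
Relocation Assistance — status part-time ✓; service 1172 days ≥ 60 days ✓; age 62 ≥ 18 ✓; dept Support ✗ → not eligible.
Adoption Assistance — status part-time ✗ (requires full-time) → not eligible.
Stock Purchase Plan — status part-time ✗ (requires temporary) → not eligible.

Pension Scheme, Fitness Allowance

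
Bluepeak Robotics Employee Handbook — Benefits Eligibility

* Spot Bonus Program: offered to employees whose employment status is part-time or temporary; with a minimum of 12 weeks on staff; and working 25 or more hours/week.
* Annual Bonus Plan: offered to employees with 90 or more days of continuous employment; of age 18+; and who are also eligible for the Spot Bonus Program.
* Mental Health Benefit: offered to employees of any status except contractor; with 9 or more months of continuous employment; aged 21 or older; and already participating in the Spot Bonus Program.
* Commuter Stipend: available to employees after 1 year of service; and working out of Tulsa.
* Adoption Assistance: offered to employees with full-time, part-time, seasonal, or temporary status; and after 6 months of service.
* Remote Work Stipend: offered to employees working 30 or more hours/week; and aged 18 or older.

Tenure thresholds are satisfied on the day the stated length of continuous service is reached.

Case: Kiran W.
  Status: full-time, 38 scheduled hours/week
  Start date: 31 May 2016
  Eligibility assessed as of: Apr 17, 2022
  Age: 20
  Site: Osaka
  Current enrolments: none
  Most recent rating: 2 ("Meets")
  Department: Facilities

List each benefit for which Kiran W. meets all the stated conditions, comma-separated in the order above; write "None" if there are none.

Service from 31 May 2016 to Apr 17, 2022: 2147 days.
Spot Bonus Program — status full-time ✗ (requires part-time or temporary) → not eligible.
Annual Bonus Plan — service 2147 days ≥ 90 days ✓; age 20 ≥ 18 ✓; not eligible for Spot Bonus Program ✗ → not eligible.
Mental Health Benefit — status full-time ✓ (not excluded); service 2147 days ≥ 9 months (≈270 days) ✓; age 20 < 21 ✗ → not eligible.
Commuter Stipend — service 2147 days ≥ 1 year (≈365 days) ✓; site Osaka ✗ (not Tulsa) → not eligible.
Adoption Assistance — status full-time ✓; service 2147 days ≥ 6 months (≈180 days) ✓ → eligible.
Remote Work Stipend — 38 hrs/wk ≥ 30 ✓; age 20 ≥ 18 ✓ → eligible.

Adoption Assistance, Remote Work Stipend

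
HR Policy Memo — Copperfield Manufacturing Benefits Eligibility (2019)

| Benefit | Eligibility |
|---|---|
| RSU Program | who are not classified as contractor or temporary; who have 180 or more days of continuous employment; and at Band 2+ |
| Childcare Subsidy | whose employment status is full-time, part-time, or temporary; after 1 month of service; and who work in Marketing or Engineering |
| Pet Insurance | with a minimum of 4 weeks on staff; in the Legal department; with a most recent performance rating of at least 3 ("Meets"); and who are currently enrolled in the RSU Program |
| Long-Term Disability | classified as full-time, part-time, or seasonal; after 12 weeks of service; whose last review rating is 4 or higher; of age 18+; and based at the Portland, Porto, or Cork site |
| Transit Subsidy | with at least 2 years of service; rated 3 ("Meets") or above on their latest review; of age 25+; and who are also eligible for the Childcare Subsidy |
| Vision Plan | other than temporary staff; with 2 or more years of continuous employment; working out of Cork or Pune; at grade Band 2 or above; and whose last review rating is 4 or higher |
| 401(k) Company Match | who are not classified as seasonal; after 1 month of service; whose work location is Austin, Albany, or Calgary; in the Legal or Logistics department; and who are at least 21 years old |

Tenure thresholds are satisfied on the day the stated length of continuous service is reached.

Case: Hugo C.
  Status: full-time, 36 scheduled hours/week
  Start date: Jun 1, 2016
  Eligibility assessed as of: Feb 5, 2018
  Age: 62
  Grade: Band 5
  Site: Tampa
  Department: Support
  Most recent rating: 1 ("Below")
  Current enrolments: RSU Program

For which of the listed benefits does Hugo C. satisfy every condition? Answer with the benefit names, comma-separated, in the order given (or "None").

Service from Jun 1, 2016 to Feb 5, 2018: 614 days.
RSU Program — status full-time ✓ (not excluded); service 614 days ≥ 180 days ✓; grade Band 5 ≥ Band 2 ✓ → eligible.
Childcare Subsidy — status full-time ✓; service 614 days ≥ 1 month (≈30 days) ✓; dept Support ✗ → not eligible.
Pet Insurance — service 614 days ≥ 4 weeks (≈28 days) ✓; dept Support ✗ → not eligible.
Long-Term Disability — status full-time ✓; service 614 days ≥ 12 weeks (≈84 days) ✓; rating 1 < 4 ✗ → not eligible.
Transit Subsidy — service 614 days < 2 years (≈730 days) ✗ → not eligible.
Vision Plan — status full-time ✓ (not excluded); service 614 days < 2 years (≈730 days) ✗ → not eligible.
401(k) Company Match — status full-time ✓ (not excluded); service 614 days ≥ 1 month (≈30 days) ✓; site Tampa ✗ (not Austin, Albany, or Calgary) → not eligible.

RSU Program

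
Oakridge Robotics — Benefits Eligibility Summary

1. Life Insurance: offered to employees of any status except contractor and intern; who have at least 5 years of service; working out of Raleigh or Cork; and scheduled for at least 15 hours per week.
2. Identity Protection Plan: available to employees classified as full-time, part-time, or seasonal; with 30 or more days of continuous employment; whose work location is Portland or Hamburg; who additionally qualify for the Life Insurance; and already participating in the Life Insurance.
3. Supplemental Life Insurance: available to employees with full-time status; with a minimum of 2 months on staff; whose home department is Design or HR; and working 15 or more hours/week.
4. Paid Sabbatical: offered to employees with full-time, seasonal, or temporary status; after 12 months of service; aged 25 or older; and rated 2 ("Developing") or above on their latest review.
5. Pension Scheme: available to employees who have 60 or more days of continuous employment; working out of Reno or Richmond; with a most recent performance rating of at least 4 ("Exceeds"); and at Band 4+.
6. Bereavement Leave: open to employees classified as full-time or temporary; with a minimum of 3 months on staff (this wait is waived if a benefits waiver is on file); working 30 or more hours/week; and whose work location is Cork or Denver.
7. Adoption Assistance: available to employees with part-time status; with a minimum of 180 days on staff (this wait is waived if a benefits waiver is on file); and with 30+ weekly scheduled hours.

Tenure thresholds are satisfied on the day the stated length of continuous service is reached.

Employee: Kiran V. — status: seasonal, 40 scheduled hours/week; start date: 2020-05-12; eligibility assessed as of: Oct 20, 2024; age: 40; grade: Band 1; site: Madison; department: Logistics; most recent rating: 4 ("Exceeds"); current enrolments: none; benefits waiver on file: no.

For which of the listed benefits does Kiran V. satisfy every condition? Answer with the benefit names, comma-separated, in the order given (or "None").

Service from 2020-05-12 to Oct 20, 2024: 1622 days.
Life Insurance — status seasonal ✓ (not excluded); service 1622 days < 5 years (≈1825 days) ✗ → not eligible.
Identity Protection Plan — status seasonal ✓; service 1622 days ≥ 30 days ✓; site Madison ✗ (not Portland or Hamburg) → not eligible.
Supplemental Life Insurance — status seasonal ✗ (requires full-time) → not eligible.
Paid Sabbatical — status seasonal ✓; service 1622 days ≥ 12 months (≈360 days) ✓; age 40 ≥ 25 ✓; rating 4 ≥ 2 ✓ → eligible.
Pension Scheme — service 1622 days ≥ 60 days ✓; site Madison ✗ (not Reno or Richmond) → not eligible.
Bereavement Leave — status seasonal ✗ (requires full-time or temporary) → not eligible.
Adoption Assistance — status seasonal ✗ (requires part-time) → not eligible.

Paid Sabbatical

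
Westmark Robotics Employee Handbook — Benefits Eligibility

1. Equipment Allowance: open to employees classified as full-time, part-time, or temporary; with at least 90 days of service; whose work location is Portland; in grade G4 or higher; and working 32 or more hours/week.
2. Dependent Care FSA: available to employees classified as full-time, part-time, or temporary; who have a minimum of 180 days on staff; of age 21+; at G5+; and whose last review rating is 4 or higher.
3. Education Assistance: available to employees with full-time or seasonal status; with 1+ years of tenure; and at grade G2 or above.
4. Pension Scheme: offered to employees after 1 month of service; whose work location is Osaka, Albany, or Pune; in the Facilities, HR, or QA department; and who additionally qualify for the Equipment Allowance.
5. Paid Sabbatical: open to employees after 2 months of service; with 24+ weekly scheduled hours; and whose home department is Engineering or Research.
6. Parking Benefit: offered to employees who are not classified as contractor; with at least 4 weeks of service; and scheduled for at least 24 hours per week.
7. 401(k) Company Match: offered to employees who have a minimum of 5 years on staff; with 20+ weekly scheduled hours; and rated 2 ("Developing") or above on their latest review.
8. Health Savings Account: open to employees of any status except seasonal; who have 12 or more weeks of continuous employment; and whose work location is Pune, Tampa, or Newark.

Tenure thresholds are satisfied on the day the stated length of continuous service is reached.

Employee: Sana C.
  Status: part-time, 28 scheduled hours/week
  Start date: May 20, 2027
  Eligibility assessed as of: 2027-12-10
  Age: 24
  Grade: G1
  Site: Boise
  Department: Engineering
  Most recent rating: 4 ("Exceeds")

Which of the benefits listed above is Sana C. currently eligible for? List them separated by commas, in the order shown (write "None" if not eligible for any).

Paid Sabbatical, Parking Benefit

Service from May 20, 2027 to 2027-12-10: 204 days.
Equipment Allowance — status part-time ✓; service 204 days ≥ 90 days ✓; site Boise ✗ (not Portland) → not eligible.
Dependent Care FSA — status part-time ✓; service 204 days ≥ 180 days ✓; age 24 ≥ 21 ✓; grade G1 < G5 ✗ → not eligible.
Education Assistance — status part-time ✗ (requires full-time or seasonal) → not eligible.
Pension Scheme — service 204 days ≥ 1 month (≈30 days) ✓; site Boise ✗ (not Osaka, Albany, or Pune) → not eligible.
Paid Sabbatical — service 204 days ≥ 2 months (≈60 days) ✓; 28 hrs/wk ≥ 24 ✓; dept Engineering ✓ → eligible.
Parking Benefit — status part-time ✓ (not excluded); service 204 days ≥ 4 weeks (≈28 days) ✓; 28 hrs/wk ≥ 24 ✓ → eligible.
401(k) Company Match — service 204 days < 5 years (≈1825 days) ✗ → not eligible.
Health Savings Account — status part-time ✓ (not excluded); service 204 days ≥ 12 weeks (≈84 days) ✓; site Boise ✗ (not Pune, Tampa, or Newark) → not eligible.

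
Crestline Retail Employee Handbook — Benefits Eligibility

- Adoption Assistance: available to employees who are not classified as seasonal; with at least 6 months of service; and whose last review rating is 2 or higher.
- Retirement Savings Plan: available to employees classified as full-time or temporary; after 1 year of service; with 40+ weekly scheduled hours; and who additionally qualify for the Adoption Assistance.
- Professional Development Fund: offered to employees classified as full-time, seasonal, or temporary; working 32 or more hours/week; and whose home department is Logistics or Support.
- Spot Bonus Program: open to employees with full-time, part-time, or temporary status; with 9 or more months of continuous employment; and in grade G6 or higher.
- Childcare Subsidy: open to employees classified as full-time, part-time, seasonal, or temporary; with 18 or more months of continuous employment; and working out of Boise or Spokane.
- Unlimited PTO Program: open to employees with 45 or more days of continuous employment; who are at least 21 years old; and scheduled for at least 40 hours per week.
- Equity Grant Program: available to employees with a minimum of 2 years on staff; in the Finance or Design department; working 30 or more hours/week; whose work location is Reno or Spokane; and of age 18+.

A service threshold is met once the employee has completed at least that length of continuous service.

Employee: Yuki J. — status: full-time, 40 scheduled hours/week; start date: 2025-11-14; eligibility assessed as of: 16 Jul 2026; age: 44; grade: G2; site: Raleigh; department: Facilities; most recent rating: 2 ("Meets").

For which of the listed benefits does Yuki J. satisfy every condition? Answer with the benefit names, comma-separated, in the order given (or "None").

Service from 2025-11-14 to 16 Jul 2026: 244 days.
Adoption Assistance — status full-time ✓ (not excluded); service 244 days ≥ 6 months (≈180 days) ✓; rating 2 ≥ 2 ✓ → eligible.
Retirement Savings Plan — status full-time ✓; service 244 days < 1 year (≈365 days) ✗ → not eligible.
Professional Development Fund — status full-time ✓; 40 hrs/wk ≥ 32 ✓; dept Facilities ✗ → not eligible.
Spot Bonus Program — status full-time ✓; service 244 days < 9 months (≈270 days) ✗ → not eligible.
Childcare Subsidy — status full-time ✓; service 244 days < 18 months (≈540 days) ✗ → not eligible.
Unlimited PTO Program — service 244 days ≥ 45 days ✓; age 44 ≥ 21 ✓; 40 hrs/wk ≥ 40 ✓ → eligible.
Equity Grant Program — service 244 days < 2 years (≈730 days) ✗ → not eligible.

Adoption Assistance, Unlimited PTO Program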